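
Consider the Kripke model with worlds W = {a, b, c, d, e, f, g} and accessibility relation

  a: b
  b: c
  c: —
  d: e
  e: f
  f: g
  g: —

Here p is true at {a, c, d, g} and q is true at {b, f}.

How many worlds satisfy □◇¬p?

a: successors {b}; ◇¬p there: b:F. ✗
b: successors {c}; ◇¬p there: c:F. ✗
c: no successors, so □◇¬p holds vacuously. ✓
d: successors {e}; ◇¬p there: e:T. ✓
e: successors {f}; ◇¬p there: f:F. ✗
f: successors {g}; ◇¬p there: g:F. ✗
g: no successors, so □◇¬p holds vacuously. ✓
Satisfying worlds: {c, d, g}.

3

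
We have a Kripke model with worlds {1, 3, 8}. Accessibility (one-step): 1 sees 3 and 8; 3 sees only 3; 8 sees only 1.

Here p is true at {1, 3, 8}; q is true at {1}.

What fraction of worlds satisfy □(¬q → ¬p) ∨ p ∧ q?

1: □(¬q → ¬p) is F, p ∧ q is T. ✓
3: □(¬q → ¬p) is F, p ∧ q is F. ✗
8: □(¬q → ¬p) is T, p ∧ q is F. ✓
That's 2 of 3 worlds, so 2/3.

2/3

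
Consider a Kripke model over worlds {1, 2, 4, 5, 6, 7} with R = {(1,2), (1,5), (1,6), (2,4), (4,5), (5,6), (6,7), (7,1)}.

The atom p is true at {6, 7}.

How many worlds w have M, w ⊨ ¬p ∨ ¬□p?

1: ¬p is T, ¬□p is T. ✓
2: ¬p is T, ¬□p is T. ✓
4: ¬p is T, ¬□p is T. ✓
5: ¬p is T, ¬□p is F. ✓
6: ¬p is F, ¬□p is F. ✗
7: ¬p is F, ¬□p is T. ✓
Satisfying worlds: {1, 2, 4, 5, 7}.

5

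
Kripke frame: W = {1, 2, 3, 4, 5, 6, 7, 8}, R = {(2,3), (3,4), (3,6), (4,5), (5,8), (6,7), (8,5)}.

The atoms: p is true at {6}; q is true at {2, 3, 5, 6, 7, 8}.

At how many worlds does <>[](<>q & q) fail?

3

1: no successors, so <>[](<>q & q) fails. ✗
2: successors {3}; [](<>q & q) there: 3:F. ✗
3: successors {4, 6}; [](<>q & q) there: 4:T, 6:F. ✓
4: successors {5}; [](<>q & q) there: 5:T. ✓
5: successors {8}; [](<>q & q) there: 8:T. ✓
6: successors {7}; [](<>q & q) there: 7:T. ✓
7: no successors, so <>[](<>q & q) fails. ✗
8: successors {5}; [](<>q & q) there: 5:T. ✓
Satisfying worlds: {3, 4, 5, 6, 8}.
So <>[](<>q & q) fails at the other 3 worlds.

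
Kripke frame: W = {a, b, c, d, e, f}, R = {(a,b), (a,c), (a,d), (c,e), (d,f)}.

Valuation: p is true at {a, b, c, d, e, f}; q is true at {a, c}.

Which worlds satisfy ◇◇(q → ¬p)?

{a}

a: successors {b, c, d}; ◇(q → ¬p) there: b:F, c:T, d:T. ✓
b: no successors, so ◇◇(q → ¬p) fails. ✗
c: successors {e}; ◇(q → ¬p) there: e:F. ✗
d: successors {f}; ◇(q → ¬p) there: f:F. ✗
e: no successors, so ◇◇(q → ¬p) fails. ✗
f: no successors, so ◇◇(q → ¬p) fails. ✗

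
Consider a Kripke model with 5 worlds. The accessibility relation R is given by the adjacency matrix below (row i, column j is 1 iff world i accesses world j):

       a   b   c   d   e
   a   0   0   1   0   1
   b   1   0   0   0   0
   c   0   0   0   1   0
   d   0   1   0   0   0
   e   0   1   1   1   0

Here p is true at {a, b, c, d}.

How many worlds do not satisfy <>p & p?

1

a: <>p is T, p is T. ✓
b: <>p is T, p is T. ✓
c: <>p is T, p is T. ✓
d: <>p is T, p is T. ✓
e: <>p is T, p is F. ✗
Satisfying worlds: {a, b, c, d}.
So <>p & p fails at the other 1 world.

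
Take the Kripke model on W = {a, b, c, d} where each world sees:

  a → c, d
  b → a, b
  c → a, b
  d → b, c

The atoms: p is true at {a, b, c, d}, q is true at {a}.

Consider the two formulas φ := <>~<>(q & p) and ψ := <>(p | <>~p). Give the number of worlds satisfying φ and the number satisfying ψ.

3 and 4

For <>~<>(q & p):
a: successors {c, d}; ~<>(q & p) there: c:F, d:T. ✓
b: successors {a, b}; ~<>(q & p) there: a:T, b:F. ✓
c: successors {a, b}; ~<>(q & p) there: a:T, b:F. ✓
d: successors {b, c}; ~<>(q & p) there: b:F, c:F. ✗
— 3 worlds.
For <>(p | <>~p):
a: successors {c, d}; p | <>~p there: c:T, d:T. ✓
b: successors {a, b}; p | <>~p there: a:T, b:T. ✓
c: successors {a, b}; p | <>~p there: a:T, b:T. ✓
d: successors {b, c}; p | <>~p there: b:T, c:T. ✓
— 4 worlds.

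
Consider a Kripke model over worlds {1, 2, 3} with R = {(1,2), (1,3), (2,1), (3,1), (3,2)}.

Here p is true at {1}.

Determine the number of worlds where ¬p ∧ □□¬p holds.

1: ¬p is F, □□¬p is F. ✗
2: ¬p is T, □□¬p is T. ✓
3: ¬p is T, □□¬p is F. ✗
Satisfying worlds: {2}.

1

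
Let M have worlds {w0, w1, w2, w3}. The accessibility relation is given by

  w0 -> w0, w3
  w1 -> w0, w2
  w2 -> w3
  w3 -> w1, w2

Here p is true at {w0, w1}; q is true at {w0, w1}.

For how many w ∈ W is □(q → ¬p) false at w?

w0: successors {w0, w3}; q → ¬p there: w0:F, w3:T. ✗
w1: successors {w0, w2}; q → ¬p there: w0:F, w2:T. ✗
w2: successors {w3}; q → ¬p there: w3:T. ✓
w3: successors {w1, w2}; q → ¬p there: w1:F, w2:T. ✗
Satisfying worlds: {w2}.
So □(q → ¬p) fails at the other 3 worlds.

3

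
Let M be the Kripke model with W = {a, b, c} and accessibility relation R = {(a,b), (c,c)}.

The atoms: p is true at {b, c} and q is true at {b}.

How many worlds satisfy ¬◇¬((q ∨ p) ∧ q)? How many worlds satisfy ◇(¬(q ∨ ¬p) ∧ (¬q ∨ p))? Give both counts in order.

2 and 1

For ¬◇¬((q ∨ p) ∧ q):
a: ◇¬((q ∨ p) ∧ q) is F. ✓
b: ◇¬((q ∨ p) ∧ q) is F. ✓
c: ◇¬((q ∨ p) ∧ q) is T. ✗
— 2 worlds.
For ◇(¬(q ∨ ¬p) ∧ (¬q ∨ p)):
a: successors {b}; ¬(q ∨ ¬p) ∧ (¬q ∨ p) there: b:F. ✗
b: no successors, so ◇(¬(q ∨ ¬p) ∧ (¬q ∨ p)) fails. ✗
c: successors {c}; ¬(q ∨ ¬p) ∧ (¬q ∨ p) there: c:T. ✓
— 1 world.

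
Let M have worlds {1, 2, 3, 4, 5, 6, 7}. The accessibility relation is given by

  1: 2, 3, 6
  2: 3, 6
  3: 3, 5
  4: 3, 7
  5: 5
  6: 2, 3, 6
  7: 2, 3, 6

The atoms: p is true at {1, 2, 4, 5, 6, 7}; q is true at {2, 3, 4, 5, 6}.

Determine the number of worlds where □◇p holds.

1: successors {2, 3, 6}; ◇p there: 2:T, 3:T, 6:T. ✓
2: successors {3, 6}; ◇p there: 3:T, 6:T. ✓
3: successors {3, 5}; ◇p there: 3:T, 5:T. ✓
4: successors {3, 7}; ◇p there: 3:T, 7:T. ✓
5: successors {5}; ◇p there: 5:T. ✓
6: successors {2, 3, 6}; ◇p there: 2:T, 3:T, 6:T. ✓
7: successors {2, 3, 6}; ◇p there: 2:T, 3:T, 6:T. ✓
Satisfying worlds: {1, 2, 3, 4, 5, 6, 7}.

7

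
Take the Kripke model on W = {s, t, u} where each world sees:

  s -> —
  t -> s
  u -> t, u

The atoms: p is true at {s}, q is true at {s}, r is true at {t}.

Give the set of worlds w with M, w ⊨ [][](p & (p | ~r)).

s: no successors, so [][](p & (p | ~r)) holds vacuously. ✓
t: successors {s}; [](p & (p | ~r)) there: s:T. ✓
u: successors {t, u}; [](p & (p | ~r)) there: t:T, u:F. ✗

{s, t}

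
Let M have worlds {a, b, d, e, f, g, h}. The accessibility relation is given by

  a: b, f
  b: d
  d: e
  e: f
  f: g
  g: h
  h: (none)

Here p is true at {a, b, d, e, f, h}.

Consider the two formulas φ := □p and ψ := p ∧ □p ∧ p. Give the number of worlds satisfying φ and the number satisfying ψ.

For □p:
a: successors {b, f}; p there: b:T, f:T. ✓
b: successors {d}; p there: d:T. ✓
d: successors {e}; p there: e:T. ✓
e: successors {f}; p there: f:T. ✓
f: successors {g}; p there: g:F. ✗
g: successors {h}; p there: h:T. ✓
h: no successors, so □p holds vacuously. ✓
— 6 worlds.
For p ∧ □p ∧ p:
a: p ∧ □p is T, p is T. ✓
b: p ∧ □p is T, p is T. ✓
d: p ∧ □p is T, p is T. ✓
e: p ∧ □p is T, p is T. ✓
f: p ∧ □p is F, p is T. ✗
g: p ∧ □p is F, p is F. ✗
h: p ∧ □p is T, p is T. ✓
— 5 worlds.

6 and 5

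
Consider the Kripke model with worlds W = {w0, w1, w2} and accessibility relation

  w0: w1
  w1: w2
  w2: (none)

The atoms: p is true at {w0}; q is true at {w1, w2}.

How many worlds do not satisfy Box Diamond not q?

w0: successors {w1}; Diamond not q there: w1:F. ✗
w1: successors {w2}; Diamond not q there: w2:F. ✗
w2: no successors, so Box Diamond not q holds vacuously. ✓
Satisfying worlds: {w2}.
So Box Diamond not q fails at the other 2 worlds.

2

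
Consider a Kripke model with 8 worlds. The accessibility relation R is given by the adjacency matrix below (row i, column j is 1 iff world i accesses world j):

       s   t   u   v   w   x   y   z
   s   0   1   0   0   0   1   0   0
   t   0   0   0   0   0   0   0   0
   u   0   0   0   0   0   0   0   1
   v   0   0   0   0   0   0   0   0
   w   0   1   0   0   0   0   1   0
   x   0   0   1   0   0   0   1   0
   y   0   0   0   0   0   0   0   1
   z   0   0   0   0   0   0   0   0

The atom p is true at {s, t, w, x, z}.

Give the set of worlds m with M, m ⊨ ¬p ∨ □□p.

{t, u, v, w, x, y, z}

s: ¬p is F, □□p is F. ✗
t: ¬p is F, □□p is T. ✓
u: ¬p is T, □□p is T. ✓
v: ¬p is T, □□p is T. ✓
w: ¬p is F, □□p is T. ✓
x: ¬p is F, □□p is T. ✓
y: ¬p is T, □□p is T. ✓
z: ¬p is F, □□p is T. ✓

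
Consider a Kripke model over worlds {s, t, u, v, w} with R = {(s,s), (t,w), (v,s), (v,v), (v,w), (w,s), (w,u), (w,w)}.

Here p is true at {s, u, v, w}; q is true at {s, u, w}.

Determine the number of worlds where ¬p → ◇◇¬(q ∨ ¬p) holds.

4

s: ¬p is F, ◇◇¬(q ∨ ¬p) is F. ✓
t: ¬p is T, ◇◇¬(q ∨ ¬p) is F. ✗
u: ¬p is F, ◇◇¬(q ∨ ¬p) is F. ✓
v: ¬p is F, ◇◇¬(q ∨ ¬p) is T. ✓
w: ¬p is F, ◇◇¬(q ∨ ¬p) is F. ✓
Satisfying worlds: {s, u, v, w}.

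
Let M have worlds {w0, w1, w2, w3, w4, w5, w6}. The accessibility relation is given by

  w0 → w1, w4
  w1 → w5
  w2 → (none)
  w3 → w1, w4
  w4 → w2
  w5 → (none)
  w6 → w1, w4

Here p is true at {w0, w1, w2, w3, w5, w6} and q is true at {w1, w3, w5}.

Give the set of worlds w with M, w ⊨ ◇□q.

{w0, w1, w3, w4, w6}

w0: successors {w1, w4}; □q there: w1:T, w4:F. ✓
w1: successors {w5}; □q there: w5:T. ✓
w2: no successors, so ◇□q fails. ✗
w3: successors {w1, w4}; □q there: w1:T, w4:F. ✓
w4: successors {w2}; □q there: w2:T. ✓
w5: no successors, so ◇□q fails. ✗
w6: successors {w1, w4}; □q there: w1:T, w4:F. ✓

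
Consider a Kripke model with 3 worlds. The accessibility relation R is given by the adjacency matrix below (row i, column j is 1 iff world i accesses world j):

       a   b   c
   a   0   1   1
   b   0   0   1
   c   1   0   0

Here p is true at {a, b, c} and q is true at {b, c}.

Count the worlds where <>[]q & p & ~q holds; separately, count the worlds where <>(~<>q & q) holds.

For <>[]q & p & ~q:
a: <>[]q is T, p & ~q is T. ✓
b: <>[]q is F, p & ~q is F. ✗
c: <>[]q is T, p & ~q is F. ✗
— 1 world.
For <>(~<>q & q):
a: successors {b, c}; ~<>q & q there: b:F, c:T. ✓
b: successors {c}; ~<>q & q there: c:T. ✓
c: successors {a}; ~<>q & q there: a:F. ✗
— 2 worlds.

1 and 2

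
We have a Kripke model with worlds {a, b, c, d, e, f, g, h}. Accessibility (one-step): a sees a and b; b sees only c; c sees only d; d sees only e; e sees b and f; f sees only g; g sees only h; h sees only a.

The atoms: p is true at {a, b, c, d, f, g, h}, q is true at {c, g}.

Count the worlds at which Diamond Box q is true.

a: successors {a, b}; Box q there: a:F, b:T. ✓
b: successors {c}; Box q there: c:F. ✗
c: successors {d}; Box q there: d:F. ✗
d: successors {e}; Box q there: e:F. ✗
e: successors {b, f}; Box q there: b:T, f:T. ✓
f: successors {g}; Box q there: g:F. ✗
g: successors {h}; Box q there: h:F. ✗
h: successors {a}; Box q there: a:F. ✗
Satisfying worlds: {a, e}.

2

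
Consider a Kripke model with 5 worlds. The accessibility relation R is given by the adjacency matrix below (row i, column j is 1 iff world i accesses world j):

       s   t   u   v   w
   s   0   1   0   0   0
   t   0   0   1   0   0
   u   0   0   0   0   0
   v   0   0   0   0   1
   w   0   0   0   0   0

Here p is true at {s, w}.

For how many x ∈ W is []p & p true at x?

1

s: []p is F, p is T. ✗
t: []p is F, p is F. ✗
u: []p is T, p is F. ✗
v: []p is T, p is F. ✗
w: []p is T, p is T. ✓
Satisfying worlds: {w}.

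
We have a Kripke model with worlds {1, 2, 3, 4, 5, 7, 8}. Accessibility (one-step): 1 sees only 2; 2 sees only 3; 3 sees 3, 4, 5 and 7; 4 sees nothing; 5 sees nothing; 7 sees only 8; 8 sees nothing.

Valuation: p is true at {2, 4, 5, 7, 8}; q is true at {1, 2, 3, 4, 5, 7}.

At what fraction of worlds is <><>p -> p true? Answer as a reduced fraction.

1: <><>p is F, p is F. ✓
2: <><>p is T, p is T. ✓
3: <><>p is T, p is F. ✗
4: <><>p is F, p is T. ✓
5: <><>p is F, p is T. ✓
7: <><>p is F, p is T. ✓
8: <><>p is F, p is T. ✓
That's 6 of 7 worlds, so 6/7.

6/7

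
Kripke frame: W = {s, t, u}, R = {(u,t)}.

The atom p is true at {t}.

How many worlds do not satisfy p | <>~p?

2

s: p is F, <>~p is F. ✗
t: p is T, <>~p is F. ✓
u: p is F, <>~p is F. ✗
Satisfying worlds: {t}.
So p | <>~p fails at the other 2 worlds.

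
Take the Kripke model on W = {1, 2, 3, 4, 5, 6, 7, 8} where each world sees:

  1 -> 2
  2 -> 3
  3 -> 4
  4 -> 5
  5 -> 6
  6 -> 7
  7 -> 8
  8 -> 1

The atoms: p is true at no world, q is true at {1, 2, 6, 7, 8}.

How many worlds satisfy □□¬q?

3

1: successors {2}; □¬q there: 2:T. ✓
2: successors {3}; □¬q there: 3:T. ✓
3: successors {4}; □¬q there: 4:T. ✓
4: successors {5}; □¬q there: 5:F. ✗
5: successors {6}; □¬q there: 6:F. ✗
6: successors {7}; □¬q there: 7:F. ✗
7: successors {8}; □¬q there: 8:F. ✗
8: successors {1}; □¬q there: 1:F. ✗
Satisfying worlds: {1, 2, 3}.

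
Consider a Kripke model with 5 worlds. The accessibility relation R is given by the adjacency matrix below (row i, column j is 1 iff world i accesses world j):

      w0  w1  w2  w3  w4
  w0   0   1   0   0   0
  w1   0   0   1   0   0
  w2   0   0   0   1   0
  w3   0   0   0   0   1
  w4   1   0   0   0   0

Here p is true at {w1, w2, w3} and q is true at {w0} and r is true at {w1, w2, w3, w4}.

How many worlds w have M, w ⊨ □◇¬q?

w0: successors {w1}; ◇¬q there: w1:T. ✓
w1: successors {w2}; ◇¬q there: w2:T. ✓
w2: successors {w3}; ◇¬q there: w3:T. ✓
w3: successors {w4}; ◇¬q there: w4:F. ✗
w4: successors {w0}; ◇¬q there: w0:T. ✓
Satisfying worlds: {w0, w1, w2, w4}.

4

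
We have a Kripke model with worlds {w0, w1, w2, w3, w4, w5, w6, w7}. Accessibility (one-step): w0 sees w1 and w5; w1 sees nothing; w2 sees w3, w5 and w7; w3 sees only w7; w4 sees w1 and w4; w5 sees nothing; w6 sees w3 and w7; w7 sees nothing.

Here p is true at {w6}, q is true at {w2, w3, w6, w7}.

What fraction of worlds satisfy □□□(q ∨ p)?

7/8

w0: successors {w1, w5}; □□(q ∨ p) there: w1:T, w5:T. ✓
w1: no successors, so □□□(q ∨ p) holds vacuously. ✓
w2: successors {w3, w5, w7}; □□(q ∨ p) there: w3:T, w5:T, w7:T. ✓
w3: successors {w7}; □□(q ∨ p) there: w7:T. ✓
w4: successors {w1, w4}; □□(q ∨ p) there: w1:T, w4:F. ✗
w5: no successors, so □□□(q ∨ p) holds vacuously. ✓
w6: successors {w3, w7}; □□(q ∨ p) there: w3:T, w7:T. ✓
w7: no successors, so □□□(q ∨ p) holds vacuously. ✓
That's 7 of 8 worlds, so 7/8.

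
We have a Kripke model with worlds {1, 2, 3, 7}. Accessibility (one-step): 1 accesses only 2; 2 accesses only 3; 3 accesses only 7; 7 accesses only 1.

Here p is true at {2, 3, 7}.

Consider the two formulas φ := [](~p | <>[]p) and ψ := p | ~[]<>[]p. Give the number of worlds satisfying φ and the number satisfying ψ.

For [](~p | <>[]p):
1: successors {2}; ~p | <>[]p there: 2:T. ✓
2: successors {3}; ~p | <>[]p there: 3:F. ✗
3: successors {7}; ~p | <>[]p there: 7:T. ✓
7: successors {1}; ~p | <>[]p there: 1:T. ✓
— 3 worlds.
For p | ~[]<>[]p:
1: p is F, ~[]<>[]p is F. ✗
2: p is T, ~[]<>[]p is T. ✓
3: p is T, ~[]<>[]p is F. ✓
7: p is T, ~[]<>[]p is F. ✓
— 3 worlds.

3 and 3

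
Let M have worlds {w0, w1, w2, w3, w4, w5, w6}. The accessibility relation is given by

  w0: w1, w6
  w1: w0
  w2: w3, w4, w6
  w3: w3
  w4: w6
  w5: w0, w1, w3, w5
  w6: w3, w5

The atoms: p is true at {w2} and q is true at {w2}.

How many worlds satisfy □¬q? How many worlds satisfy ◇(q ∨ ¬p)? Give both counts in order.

For □¬q:
w0: successors {w1, w6}; ¬q there: w1:T, w6:T. ✓
w1: successors {w0}; ¬q there: w0:T. ✓
w2: successors {w3, w4, w6}; ¬q there: w3:T, w4:T, w6:T. ✓
w3: successors {w3}; ¬q there: w3:T. ✓
w4: successors {w6}; ¬q there: w6:T. ✓
w5: successors {w0, w1, w3, w5}; ¬q there: w0:T, w1:T, w3:T, w5:T. ✓
w6: successors {w3, w5}; ¬q there: w3:T, w5:T. ✓
— 7 worlds.
For ◇(q ∨ ¬p):
w0: successors {w1, w6}; q ∨ ¬p there: w1:T, w6:T. ✓
w1: successors {w0}; q ∨ ¬p there: w0:T. ✓
w2: successors {w3, w4, w6}; q ∨ ¬p there: w3:T, w4:T, w6:T. ✓
w3: successors {w3}; q ∨ ¬p there: w3:T. ✓
w4: successors {w6}; q ∨ ¬p there: w6:T. ✓
w5: successors {w0, w1, w3, w5}; q ∨ ¬p there: w0:T, w1:T, w3:T, w5:T. ✓
w6: successors {w3, w5}; q ∨ ¬p there: w3:T, w5:T. ✓
— 7 worlds.

7 and 7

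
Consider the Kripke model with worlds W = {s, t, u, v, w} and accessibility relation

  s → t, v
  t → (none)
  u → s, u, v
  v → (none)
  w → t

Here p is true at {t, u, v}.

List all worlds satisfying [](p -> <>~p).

s: successors {t, v}; p -> <>~p there: t:F, v:F. ✗
t: no successors, so [](p -> <>~p) holds vacuously. ✓
u: successors {s, u, v}; p -> <>~p there: s:T, u:T, v:F. ✗
v: no successors, so [](p -> <>~p) holds vacuously. ✓
w: successors {t}; p -> <>~p there: t:F. ✗

{t, v}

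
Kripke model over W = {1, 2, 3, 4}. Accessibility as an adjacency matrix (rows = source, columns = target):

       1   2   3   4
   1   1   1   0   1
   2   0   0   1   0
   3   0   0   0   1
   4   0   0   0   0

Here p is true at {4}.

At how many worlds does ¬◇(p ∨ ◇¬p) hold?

1: ◇(p ∨ ◇¬p) is T. ✗
2: ◇(p ∨ ◇¬p) is F. ✓
3: ◇(p ∨ ◇¬p) is T. ✗
4: ◇(p ∨ ◇¬p) is F. ✓
Satisfying worlds: {2, 4}.

2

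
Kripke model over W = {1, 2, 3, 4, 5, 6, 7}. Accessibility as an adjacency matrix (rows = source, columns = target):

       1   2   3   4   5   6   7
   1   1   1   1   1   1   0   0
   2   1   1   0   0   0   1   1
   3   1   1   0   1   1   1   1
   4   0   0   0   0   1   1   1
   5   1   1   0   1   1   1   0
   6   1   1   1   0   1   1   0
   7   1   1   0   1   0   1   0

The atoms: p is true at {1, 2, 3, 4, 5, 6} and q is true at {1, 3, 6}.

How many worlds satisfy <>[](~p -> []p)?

1: successors {1, 2, 3, 4, 5}; [](~p -> []p) there: 1:T, 2:T, 3:T, 4:T, 5:T. ✓
2: successors {1, 2, 6, 7}; [](~p -> []p) there: 1:T, 2:T, 6:T, 7:T. ✓
3: successors {1, 2, 4, 5, 6, 7}; [](~p -> []p) there: 1:T, 2:T, 4:T, 5:T, 6:T, 7:T. ✓
4: successors {5, 6, 7}; [](~p -> []p) there: 5:T, 6:T, 7:T. ✓
5: successors {1, 2, 4, 5, 6}; [](~p -> []p) there: 1:T, 2:T, 4:T, 5:T, 6:T. ✓
6: successors {1, 2, 3, 5, 6}; [](~p -> []p) there: 1:T, 2:T, 3:T, 5:T, 6:T. ✓
7: successors {1, 2, 4, 6}; [](~p -> []p) there: 1:T, 2:T, 4:T, 6:T. ✓
Satisfying worlds: {1, 2, 3, 4, 5, 6, 7}.

7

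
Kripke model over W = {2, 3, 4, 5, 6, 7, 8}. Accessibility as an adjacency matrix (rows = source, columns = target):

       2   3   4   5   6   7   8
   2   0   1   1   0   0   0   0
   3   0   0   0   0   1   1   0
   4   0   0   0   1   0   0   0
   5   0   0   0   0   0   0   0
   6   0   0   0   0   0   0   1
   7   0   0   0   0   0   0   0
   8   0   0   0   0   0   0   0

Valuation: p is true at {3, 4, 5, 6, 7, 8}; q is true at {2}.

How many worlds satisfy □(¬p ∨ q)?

3

2: successors {3, 4}; ¬p ∨ q there: 3:F, 4:F. ✗
3: successors {6, 7}; ¬p ∨ q there: 6:F, 7:F. ✗
4: successors {5}; ¬p ∨ q there: 5:F. ✗
5: no successors, so □(¬p ∨ q) holds vacuously. ✓
6: successors {8}; ¬p ∨ q there: 8:F. ✗
7: no successors, so □(¬p ∨ q) holds vacuously. ✓
8: no successors, so □(¬p ∨ q) holds vacuously. ✓
Satisfying worlds: {5, 7, 8}.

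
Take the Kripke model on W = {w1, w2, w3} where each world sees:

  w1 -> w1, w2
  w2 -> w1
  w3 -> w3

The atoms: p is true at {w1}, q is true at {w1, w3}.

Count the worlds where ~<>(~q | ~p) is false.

w1: <>(~q | ~p) is T. ✗
w2: <>(~q | ~p) is F. ✓
w3: <>(~q | ~p) is T. ✗
Satisfying worlds: {w2}.
So ~<>(~q | ~p) fails at the other 2 worlds.

2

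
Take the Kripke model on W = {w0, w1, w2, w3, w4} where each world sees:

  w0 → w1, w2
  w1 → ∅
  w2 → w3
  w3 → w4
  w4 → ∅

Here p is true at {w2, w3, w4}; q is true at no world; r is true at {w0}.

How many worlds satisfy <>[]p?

3

w0: successors {w1, w2}; []p there: w1:T, w2:T. ✓
w1: no successors, so <>[]p fails. ✗
w2: successors {w3}; []p there: w3:T. ✓
w3: successors {w4}; []p there: w4:T. ✓
w4: no successors, so <>[]p fails. ✗
Satisfying worlds: {w0, w2, w3}.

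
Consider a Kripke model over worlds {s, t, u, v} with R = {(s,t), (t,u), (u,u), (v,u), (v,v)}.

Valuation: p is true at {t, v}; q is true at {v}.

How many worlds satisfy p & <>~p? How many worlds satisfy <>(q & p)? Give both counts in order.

For p & <>~p:
s: p is F, <>~p is F. ✗
t: p is T, <>~p is T. ✓
u: p is F, <>~p is T. ✗
v: p is T, <>~p is T. ✓
— 2 worlds.
For <>(q & p):
s: successors {t}; q & p there: t:F. ✗
t: successors {u}; q & p there: u:F. ✗
u: successors {u}; q & p there: u:F. ✗
v: successors {u, v}; q & p there: u:F, v:T. ✓
— 1 world.

2 and 1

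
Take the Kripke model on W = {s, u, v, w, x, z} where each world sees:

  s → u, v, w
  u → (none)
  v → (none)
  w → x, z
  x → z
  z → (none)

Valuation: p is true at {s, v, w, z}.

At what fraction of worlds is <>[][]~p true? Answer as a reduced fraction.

s: successors {u, v, w}; [][]~p there: u:T, v:T, w:F. ✓
u: no successors, so <>[][]~p fails. ✗
v: no successors, so <>[][]~p fails. ✗
w: successors {x, z}; [][]~p there: x:T, z:T. ✓
x: successors {z}; [][]~p there: z:T. ✓
z: no successors, so <>[][]~p fails. ✗
That's 3 of 6 worlds, so 3/6 = 1/2.

1/2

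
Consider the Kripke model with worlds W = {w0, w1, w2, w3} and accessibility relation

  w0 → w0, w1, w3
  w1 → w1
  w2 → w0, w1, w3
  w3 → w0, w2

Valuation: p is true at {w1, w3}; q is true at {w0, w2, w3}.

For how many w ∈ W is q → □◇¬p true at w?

2

w0: q is T, □◇¬p is F. ✗
w1: q is F, □◇¬p is F. ✓
w2: q is T, □◇¬p is F. ✗
w3: q is T, □◇¬p is T. ✓
Satisfying worlds: {w1, w3}.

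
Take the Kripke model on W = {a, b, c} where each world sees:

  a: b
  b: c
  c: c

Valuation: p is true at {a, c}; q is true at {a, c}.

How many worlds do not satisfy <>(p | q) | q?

a: <>(p | q) is F, q is T. ✓
b: <>(p | q) is T, q is F. ✓
c: <>(p | q) is T, q is T. ✓
Satisfying worlds: {a, b, c}.
So <>(p | q) | q fails at the other 0 worlds.

0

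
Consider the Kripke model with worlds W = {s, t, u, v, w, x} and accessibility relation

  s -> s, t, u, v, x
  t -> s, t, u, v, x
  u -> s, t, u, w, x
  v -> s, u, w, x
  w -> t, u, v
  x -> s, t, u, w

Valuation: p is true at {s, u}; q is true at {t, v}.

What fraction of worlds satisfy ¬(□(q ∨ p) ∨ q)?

1/2

s: □(q ∨ p) ∨ q is F. ✓
t: □(q ∨ p) ∨ q is T. ✗
u: □(q ∨ p) ∨ q is F. ✓
v: □(q ∨ p) ∨ q is T. ✗
w: □(q ∨ p) ∨ q is T. ✗
x: □(q ∨ p) ∨ q is F. ✓
That's 3 of 6 worlds, so 3/6 = 1/2.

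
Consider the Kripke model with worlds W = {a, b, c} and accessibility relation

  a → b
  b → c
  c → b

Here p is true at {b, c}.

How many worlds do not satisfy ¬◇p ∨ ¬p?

a: ¬◇p is F, ¬p is T. ✓
b: ¬◇p is F, ¬p is F. ✗
c: ¬◇p is F, ¬p is F. ✗
Satisfying worlds: {a}.
So ¬◇p ∨ ¬p fails at the other 2 worlds.

2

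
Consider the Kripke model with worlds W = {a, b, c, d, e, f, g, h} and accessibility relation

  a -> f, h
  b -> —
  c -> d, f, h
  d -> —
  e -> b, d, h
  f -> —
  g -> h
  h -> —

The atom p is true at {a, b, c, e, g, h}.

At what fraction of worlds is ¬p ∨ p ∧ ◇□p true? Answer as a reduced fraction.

a: ¬p is F, p ∧ ◇□p is T. ✓
b: ¬p is F, p ∧ ◇□p is F. ✗
c: ¬p is F, p ∧ ◇□p is T. ✓
d: ¬p is T, p ∧ ◇□p is F. ✓
e: ¬p is F, p ∧ ◇□p is T. ✓
f: ¬p is T, p ∧ ◇□p is F. ✓
g: ¬p is F, p ∧ ◇□p is T. ✓
h: ¬p is F, p ∧ ◇□p is F. ✗
That's 6 of 8 worlds, so 6/8 = 3/4.

3/4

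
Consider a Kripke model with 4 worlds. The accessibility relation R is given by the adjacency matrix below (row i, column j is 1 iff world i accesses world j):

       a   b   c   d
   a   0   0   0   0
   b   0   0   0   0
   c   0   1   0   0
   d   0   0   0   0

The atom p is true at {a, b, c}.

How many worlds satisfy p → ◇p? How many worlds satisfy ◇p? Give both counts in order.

2 and 1

For p → ◇p:
a: p is T, ◇p is F. ✗
b: p is T, ◇p is F. ✗
c: p is T, ◇p is T. ✓
d: p is F, ◇p is F. ✓
— 2 worlds.
For ◇p:
a: no successors, so ◇p fails. ✗
b: no successors, so ◇p fails. ✗
c: successors {b}; p there: b:T. ✓
d: no successors, so ◇p fails. ✗
— 1 world.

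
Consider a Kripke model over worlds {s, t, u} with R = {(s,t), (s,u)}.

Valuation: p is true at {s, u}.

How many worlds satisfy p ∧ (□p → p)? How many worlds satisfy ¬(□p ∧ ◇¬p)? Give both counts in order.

For p ∧ (□p → p):
s: p is T, □p → p is T. ✓
t: p is F, □p → p is F. ✗
u: p is T, □p → p is T. ✓
— 2 worlds.
For ¬(□p ∧ ◇¬p):
s: □p ∧ ◇¬p is F. ✓
t: □p ∧ ◇¬p is F. ✓
u: □p ∧ ◇¬p is F. ✓
— 3 worlds.

2 and 3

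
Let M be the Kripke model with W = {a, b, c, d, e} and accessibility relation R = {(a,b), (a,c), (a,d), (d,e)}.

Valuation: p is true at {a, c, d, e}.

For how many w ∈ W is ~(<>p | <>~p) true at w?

a: <>p | <>~p is T. ✗
b: <>p | <>~p is F. ✓
c: <>p | <>~p is F. ✓
d: <>p | <>~p is T. ✗
e: <>p | <>~p is F. ✓
Satisfying worlds: {b, c, e}.

3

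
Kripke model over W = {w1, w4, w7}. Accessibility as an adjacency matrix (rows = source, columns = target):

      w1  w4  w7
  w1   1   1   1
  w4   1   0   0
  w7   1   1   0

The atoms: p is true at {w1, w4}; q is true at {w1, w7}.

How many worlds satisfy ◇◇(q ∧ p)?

3

w1: successors {w1, w4, w7}; ◇(q ∧ p) there: w1:T, w4:T, w7:T. ✓
w4: successors {w1}; ◇(q ∧ p) there: w1:T. ✓
w7: successors {w1, w4}; ◇(q ∧ p) there: w1:T, w4:T. ✓
Satisfying worlds: {w1, w4, w7}.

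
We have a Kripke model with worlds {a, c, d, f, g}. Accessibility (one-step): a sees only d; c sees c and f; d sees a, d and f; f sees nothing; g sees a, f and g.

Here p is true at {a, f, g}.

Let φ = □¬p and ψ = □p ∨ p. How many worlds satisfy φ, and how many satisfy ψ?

2 and 3

For □¬p:
a: successors {d}; ¬p there: d:T. ✓
c: successors {c, f}; ¬p there: c:T, f:F. ✗
d: successors {a, d, f}; ¬p there: a:F, d:T, f:F. ✗
f: no successors, so □¬p holds vacuously. ✓
g: successors {a, f, g}; ¬p there: a:F, f:F, g:F. ✗
— 2 worlds.
For □p ∨ p:
a: □p is F, p is T. ✓
c: □p is F, p is F. ✗
d: □p is F, p is F. ✗
f: □p is T, p is T. ✓
g: □p is T, p is T. ✓
— 3 worlds.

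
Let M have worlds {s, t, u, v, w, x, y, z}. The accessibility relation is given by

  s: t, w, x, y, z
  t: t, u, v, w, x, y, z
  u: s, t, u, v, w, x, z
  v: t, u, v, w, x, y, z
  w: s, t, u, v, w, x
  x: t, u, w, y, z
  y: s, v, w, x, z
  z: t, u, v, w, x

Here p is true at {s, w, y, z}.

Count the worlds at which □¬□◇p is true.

s: successors {t, w, x, y, z}; ¬□◇p there: t:F, w:F, x:F, y:F, z:F. ✗
t: successors {t, u, v, w, x, y, z}; ¬□◇p there: t:F, u:F, v:F, w:F, x:F, y:F, z:F. ✗
u: successors {s, t, u, v, w, x, z}; ¬□◇p there: s:F, t:F, u:F, v:F, w:F, x:F, z:F. ✗
v: successors {t, u, v, w, x, y, z}; ¬□◇p there: t:F, u:F, v:F, w:F, x:F, y:F, z:F. ✗
w: successors {s, t, u, v, w, x}; ¬□◇p there: s:F, t:F, u:F, v:F, w:F, x:F. ✗
x: successors {t, u, w, y, z}; ¬□◇p there: t:F, u:F, w:F, y:F, z:F. ✗
y: successors {s, v, w, x, z}; ¬□◇p there: s:F, v:F, w:F, x:F, z:F. ✗
z: successors {t, u, v, w, x}; ¬□◇p there: t:F, u:F, v:F, w:F, x:F. ✗
Satisfying worlds: ∅.

0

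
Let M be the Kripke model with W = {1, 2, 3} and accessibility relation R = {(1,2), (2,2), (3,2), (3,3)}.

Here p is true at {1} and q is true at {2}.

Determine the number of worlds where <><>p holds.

0

1: successors {2}; <>p there: 2:F. ✗
2: successors {2}; <>p there: 2:F. ✗
3: successors {2, 3}; <>p there: 2:F, 3:F. ✗
Satisfying worlds: ∅.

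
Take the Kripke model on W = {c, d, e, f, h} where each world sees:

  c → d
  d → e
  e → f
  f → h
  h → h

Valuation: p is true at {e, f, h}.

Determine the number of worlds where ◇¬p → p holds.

4

c: ◇¬p is T, p is F. ✗
d: ◇¬p is F, p is F. ✓
e: ◇¬p is F, p is T. ✓
f: ◇¬p is F, p is T. ✓
h: ◇¬p is F, p is T. ✓
Satisfying worlds: {d, e, f, h}.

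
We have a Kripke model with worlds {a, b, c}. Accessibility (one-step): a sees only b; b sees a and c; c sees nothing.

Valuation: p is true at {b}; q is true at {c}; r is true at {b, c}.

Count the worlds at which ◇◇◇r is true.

a: successors {b}; ◇◇r there: b:T. ✓
b: successors {a, c}; ◇◇r there: a:T, c:F. ✓
c: no successors, so ◇◇◇r fails. ✗
Satisfying worlds: {a, b}.

2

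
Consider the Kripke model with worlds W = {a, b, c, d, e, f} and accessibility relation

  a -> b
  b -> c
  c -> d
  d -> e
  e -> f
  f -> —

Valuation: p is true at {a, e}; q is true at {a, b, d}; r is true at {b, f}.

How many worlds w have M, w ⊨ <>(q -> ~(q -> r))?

4

a: successors {b}; q -> ~(q -> r) there: b:F. ✗
b: successors {c}; q -> ~(q -> r) there: c:T. ✓
c: successors {d}; q -> ~(q -> r) there: d:T. ✓
d: successors {e}; q -> ~(q -> r) there: e:T. ✓
e: successors {f}; q -> ~(q -> r) there: f:T. ✓
f: no successors, so <>(q -> ~(q -> r)) fails. ✗
Satisfying worlds: {b, c, d, e}.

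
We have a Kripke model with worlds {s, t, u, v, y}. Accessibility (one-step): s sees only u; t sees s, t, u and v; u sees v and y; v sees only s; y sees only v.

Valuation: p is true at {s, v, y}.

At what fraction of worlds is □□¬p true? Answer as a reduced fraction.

1/5

s: successors {u}; □¬p there: u:F. ✗
t: successors {s, t, u, v}; □¬p there: s:T, t:F, u:F, v:F. ✗
u: successors {v, y}; □¬p there: v:F, y:F. ✗
v: successors {s}; □¬p there: s:T. ✓
y: successors {v}; □¬p there: v:F. ✗
That's 1 of 5 worlds, so 1/5.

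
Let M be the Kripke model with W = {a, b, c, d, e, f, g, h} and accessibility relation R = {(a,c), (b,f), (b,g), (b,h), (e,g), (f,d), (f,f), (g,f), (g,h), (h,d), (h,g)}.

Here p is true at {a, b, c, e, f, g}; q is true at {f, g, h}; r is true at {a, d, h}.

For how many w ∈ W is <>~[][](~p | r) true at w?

5

a: successors {c}; ~[][](~p | r) there: c:F. ✗
b: successors {f, g, h}; ~[][](~p | r) there: f:T, g:T, h:T. ✓
c: no successors, so <>~[][](~p | r) fails. ✗
d: no successors, so <>~[][](~p | r) fails. ✗
e: successors {g}; ~[][](~p | r) there: g:T. ✓
f: successors {d, f}; ~[][](~p | r) there: d:F, f:T. ✓
g: successors {f, h}; ~[][](~p | r) there: f:T, h:T. ✓
h: successors {d, g}; ~[][](~p | r) there: d:F, g:T. ✓
Satisfying worlds: {b, e, f, g, h}.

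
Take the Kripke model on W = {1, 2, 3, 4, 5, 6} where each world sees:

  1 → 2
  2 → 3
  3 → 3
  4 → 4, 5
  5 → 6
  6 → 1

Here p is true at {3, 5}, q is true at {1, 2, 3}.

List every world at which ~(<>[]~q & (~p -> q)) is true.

1: <>[]~q & (~p -> q) is F. ✓
2: <>[]~q & (~p -> q) is F. ✓
3: <>[]~q & (~p -> q) is F. ✓
4: <>[]~q & (~p -> q) is F. ✓
5: <>[]~q & (~p -> q) is F. ✓
6: <>[]~q & (~p -> q) is F. ✓

{1, 2, 3, 4, 5, 6}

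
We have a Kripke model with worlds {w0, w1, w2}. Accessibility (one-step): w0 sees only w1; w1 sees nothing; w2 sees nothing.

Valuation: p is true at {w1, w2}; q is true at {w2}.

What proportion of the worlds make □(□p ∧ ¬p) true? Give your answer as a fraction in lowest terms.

2/3

w0: successors {w1}; □p ∧ ¬p there: w1:F. ✗
w1: no successors, so □(□p ∧ ¬p) holds vacuously. ✓
w2: no successors, so □(□p ∧ ¬p) holds vacuously. ✓
That's 2 of 3 worlds, so 2/3.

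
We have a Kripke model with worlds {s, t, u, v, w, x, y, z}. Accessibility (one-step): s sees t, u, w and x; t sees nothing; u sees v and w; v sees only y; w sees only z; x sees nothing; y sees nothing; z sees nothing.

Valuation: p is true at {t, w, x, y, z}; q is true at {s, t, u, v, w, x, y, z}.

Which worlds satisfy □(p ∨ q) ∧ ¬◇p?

s: □(p ∨ q) is T, ¬◇p is F. ✗
t: □(p ∨ q) is T, ¬◇p is T. ✓
u: □(p ∨ q) is T, ¬◇p is F. ✗
v: □(p ∨ q) is T, ¬◇p is F. ✗
w: □(p ∨ q) is T, ¬◇p is F. ✗
x: □(p ∨ q) is T, ¬◇p is T. ✓
y: □(p ∨ q) is T, ¬◇p is T. ✓
z: □(p ∨ q) is T, ¬◇p is T. ✓

{t, x, y, z}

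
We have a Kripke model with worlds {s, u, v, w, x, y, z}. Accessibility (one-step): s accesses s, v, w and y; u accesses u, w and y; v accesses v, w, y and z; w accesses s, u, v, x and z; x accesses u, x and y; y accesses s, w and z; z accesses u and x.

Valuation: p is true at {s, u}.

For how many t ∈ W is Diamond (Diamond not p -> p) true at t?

6

s: successors {s, v, w, y}; Diamond not p -> p there: s:T, v:F, w:F, y:F. ✓
u: successors {u, w, y}; Diamond not p -> p there: u:T, w:F, y:F. ✓
v: successors {v, w, y, z}; Diamond not p -> p there: v:F, w:F, y:F, z:F. ✗
w: successors {s, u, v, x, z}; Diamond not p -> p there: s:T, u:T, v:F, x:F, z:F. ✓
x: successors {u, x, y}; Diamond not p -> p there: u:T, x:F, y:F. ✓
y: successors {s, w, z}; Diamond not p -> p there: s:T, w:F, z:F. ✓
z: successors {u, x}; Diamond not p -> p there: u:T, x:F. ✓
Satisfying worlds: {s, u, w, x, y, z}.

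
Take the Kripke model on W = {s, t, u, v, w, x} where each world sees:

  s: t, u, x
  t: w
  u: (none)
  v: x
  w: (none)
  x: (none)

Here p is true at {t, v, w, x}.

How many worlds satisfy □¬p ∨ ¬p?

s: □¬p is F, ¬p is T. ✓
t: □¬p is F, ¬p is F. ✗
u: □¬p is T, ¬p is T. ✓
v: □¬p is F, ¬p is F. ✗
w: □¬p is T, ¬p is F. ✓
x: □¬p is T, ¬p is F. ✓
Satisfying worlds: {s, u, w, x}.

4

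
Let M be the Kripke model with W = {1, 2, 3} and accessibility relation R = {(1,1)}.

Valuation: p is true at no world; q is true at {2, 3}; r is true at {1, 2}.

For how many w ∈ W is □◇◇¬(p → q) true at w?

2

1: successors {1}; ◇◇¬(p → q) there: 1:F. ✗
2: no successors, so □◇◇¬(p → q) holds vacuously. ✓
3: no successors, so □◇◇¬(p → q) holds vacuously. ✓
Satisfying worlds: {2, 3}.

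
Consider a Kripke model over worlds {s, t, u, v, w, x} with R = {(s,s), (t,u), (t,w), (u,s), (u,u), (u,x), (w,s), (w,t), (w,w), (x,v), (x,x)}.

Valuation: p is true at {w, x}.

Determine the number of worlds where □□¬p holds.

2

s: successors {s}; □¬p there: s:T. ✓
t: successors {u, w}; □¬p there: u:F, w:F. ✗
u: successors {s, u, x}; □¬p there: s:T, u:F, x:F. ✗
v: no successors, so □□¬p holds vacuously. ✓
w: successors {s, t, w}; □¬p there: s:T, t:F, w:F. ✗
x: successors {v, x}; □¬p there: v:T, x:F. ✗
Satisfying worlds: {s, v}.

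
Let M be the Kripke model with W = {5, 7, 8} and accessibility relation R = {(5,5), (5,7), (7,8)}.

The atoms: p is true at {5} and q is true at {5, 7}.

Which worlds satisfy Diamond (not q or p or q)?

5: successors {5, 7}; not q or p or q there: 5:T, 7:T. ✓
7: successors {8}; not q or p or q there: 8:T. ✓
8: no successors, so Diamond (not q or p or q) fails. ✗

{5, 7}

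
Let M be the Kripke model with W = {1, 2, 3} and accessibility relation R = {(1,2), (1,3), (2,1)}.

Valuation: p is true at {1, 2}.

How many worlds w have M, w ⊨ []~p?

1

1: successors {2, 3}; ~p there: 2:F, 3:T. ✗
2: successors {1}; ~p there: 1:F. ✗
3: no successors, so []~p holds vacuously. ✓
Satisfying worlds: {3}.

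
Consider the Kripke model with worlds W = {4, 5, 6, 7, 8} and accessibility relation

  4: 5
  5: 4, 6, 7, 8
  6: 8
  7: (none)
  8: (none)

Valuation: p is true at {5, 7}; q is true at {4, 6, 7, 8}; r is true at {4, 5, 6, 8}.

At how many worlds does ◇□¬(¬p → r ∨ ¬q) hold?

2

4: successors {5}; □¬(¬p → r ∨ ¬q) there: 5:F. ✗
5: successors {4, 6, 7, 8}; □¬(¬p → r ∨ ¬q) there: 4:F, 6:F, 7:T, 8:T. ✓
6: successors {8}; □¬(¬p → r ∨ ¬q) there: 8:T. ✓
7: no successors, so ◇□¬(¬p → r ∨ ¬q) fails. ✗
8: no successors, so ◇□¬(¬p → r ∨ ¬q) fails. ✗
Satisfying worlds: {5, 6}.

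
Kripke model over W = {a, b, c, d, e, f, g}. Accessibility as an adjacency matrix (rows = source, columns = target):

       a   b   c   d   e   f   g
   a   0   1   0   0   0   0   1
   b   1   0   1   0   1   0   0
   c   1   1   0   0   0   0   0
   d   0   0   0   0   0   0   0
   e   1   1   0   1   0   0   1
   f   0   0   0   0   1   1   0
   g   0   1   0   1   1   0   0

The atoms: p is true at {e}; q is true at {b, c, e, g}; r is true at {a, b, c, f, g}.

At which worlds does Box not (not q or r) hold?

a: successors {b, g}; not (not q or r) there: b:F, g:F. ✗
b: successors {a, c, e}; not (not q or r) there: a:F, c:F, e:T. ✗
c: successors {a, b}; not (not q or r) there: a:F, b:F. ✗
d: no successors, so Box not (not q or r) holds vacuously. ✓
e: successors {a, b, d, g}; not (not q or r) there: a:F, b:F, d:F, g:F. ✗
f: successors {e, f}; not (not q or r) there: e:T, f:F. ✗
g: successors {b, d, e}; not (not q or r) there: b:F, d:F, e:T. ✗

{d}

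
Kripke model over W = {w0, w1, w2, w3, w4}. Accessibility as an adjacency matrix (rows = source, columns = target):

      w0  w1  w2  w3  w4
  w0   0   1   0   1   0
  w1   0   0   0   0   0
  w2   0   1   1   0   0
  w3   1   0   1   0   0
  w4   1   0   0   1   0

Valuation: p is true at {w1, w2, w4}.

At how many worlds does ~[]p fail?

2

w0: []p is F. ✓
w1: []p is T. ✗
w2: []p is T. ✗
w3: []p is F. ✓
w4: []p is F. ✓
Satisfying worlds: {w0, w3, w4}.
So ~[]p fails at the other 2 worlds.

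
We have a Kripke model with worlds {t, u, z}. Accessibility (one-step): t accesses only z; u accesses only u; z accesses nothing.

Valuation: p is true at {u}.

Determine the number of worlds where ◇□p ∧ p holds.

t: ◇□p is T, p is F. ✗
u: ◇□p is T, p is T. ✓
z: ◇□p is F, p is F. ✗
Satisfying worlds: {u}.

1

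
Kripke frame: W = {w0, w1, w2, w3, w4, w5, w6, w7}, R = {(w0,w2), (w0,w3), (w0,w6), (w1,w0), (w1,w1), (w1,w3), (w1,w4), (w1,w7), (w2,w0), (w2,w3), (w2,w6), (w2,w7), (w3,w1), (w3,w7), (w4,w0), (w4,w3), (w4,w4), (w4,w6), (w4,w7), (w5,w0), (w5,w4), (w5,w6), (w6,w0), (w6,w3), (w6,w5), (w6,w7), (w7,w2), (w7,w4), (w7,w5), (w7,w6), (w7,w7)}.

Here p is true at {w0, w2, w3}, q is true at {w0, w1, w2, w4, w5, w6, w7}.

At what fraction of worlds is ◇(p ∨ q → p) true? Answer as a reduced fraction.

7/8

w0: successors {w2, w3, w6}; p ∨ q → p there: w2:T, w3:T, w6:F. ✓
w1: successors {w0, w1, w3, w4, w7}; p ∨ q → p there: w0:T, w1:F, w3:T, w4:F, w7:F. ✓
w2: successors {w0, w3, w6, w7}; p ∨ q → p there: w0:T, w3:T, w6:F, w7:F. ✓
w3: successors {w1, w7}; p ∨ q → p there: w1:F, w7:F. ✗
w4: successors {w0, w3, w4, w6, w7}; p ∨ q → p there: w0:T, w3:T, w4:F, w6:F, w7:F. ✓
w5: successors {w0, w4, w6}; p ∨ q → p there: w0:T, w4:F, w6:F. ✓
w6: successors {w0, w3, w5, w7}; p ∨ q → p there: w0:T, w3:T, w5:F, w7:F. ✓
w7: successors {w2, w4, w5, w6, w7}; p ∨ q → p there: w2:T, w4:F, w5:F, w6:F, w7:F. ✓
That's 7 of 8 worlds, so 7/8.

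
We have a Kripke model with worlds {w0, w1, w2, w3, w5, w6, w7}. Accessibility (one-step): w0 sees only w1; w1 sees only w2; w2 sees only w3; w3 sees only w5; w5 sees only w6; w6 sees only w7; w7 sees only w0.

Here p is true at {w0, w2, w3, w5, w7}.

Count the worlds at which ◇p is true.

5

w0: successors {w1}; p there: w1:F. ✗
w1: successors {w2}; p there: w2:T. ✓
w2: successors {w3}; p there: w3:T. ✓
w3: successors {w5}; p there: w5:T. ✓
w5: successors {w6}; p there: w6:F. ✗
w6: successors {w7}; p there: w7:T. ✓
w7: successors {w0}; p there: w0:T. ✓
Satisfying worlds: {w1, w2, w3, w6, w7}.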